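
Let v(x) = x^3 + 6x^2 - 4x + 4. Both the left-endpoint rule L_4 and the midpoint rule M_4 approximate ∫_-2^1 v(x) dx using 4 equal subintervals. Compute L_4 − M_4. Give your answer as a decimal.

9.7734375

L_4 = 41.390625.
M_4 = 31.6171875.
L_4 − M_4 = 9.7734375.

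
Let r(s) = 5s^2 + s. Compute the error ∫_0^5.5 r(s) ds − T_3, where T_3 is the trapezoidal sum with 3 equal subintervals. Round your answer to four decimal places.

Exact integral: ∫_0^5.5 r(s) ds ≈ 292.416667.
T_3 ≈ 307.821759.
Error ≈ 292.416667 − 307.821759 ≈ -15.4051.

-15.4051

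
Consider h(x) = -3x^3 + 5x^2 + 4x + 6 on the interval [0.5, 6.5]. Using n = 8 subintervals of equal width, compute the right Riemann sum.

Δx = (6.5 − 0.5)/8 = 0.75.
Right endpoints: 1.25, 2, 2.75, 3.5, 4.25, 5, 5.75, 6.5.
h(1.25) = 12.953125, h(2) = 10, h(2.75) = -7.578125, h(3.5) = -47.375, h(4.25) = -116.984375, h(5) = -224, h(5.75) = -376.015625, h(6.5) = -580.625.
Sum = Δx · [h(1.25) + h(2) + h(2.75) + ...].
Sum = -997.21875.

-997.21875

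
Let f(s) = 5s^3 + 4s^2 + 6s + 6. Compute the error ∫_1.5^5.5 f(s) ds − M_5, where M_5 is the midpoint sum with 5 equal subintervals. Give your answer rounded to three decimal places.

12.053

Exact integral: ∫_1.5^5.5 f(s) ds ≈ 1462.83333.
M_5 = 1450.78.
Error ≈ 1462.83333 − 1450.78 ≈ 12.053.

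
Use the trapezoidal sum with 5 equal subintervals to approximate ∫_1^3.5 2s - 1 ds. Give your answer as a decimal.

8.75

Δs = (3.5 − 1)/5 = 0.5.
f(1) = 1, f(1.5) = 2, f(2) = 3, f(2.5) = 4, f(3) = 5, f(3.5) = 6.
T_5 = (Δs/2)·[f(s_0) + 2f(s_1) + ... + 2f(s_{4}) + f(s_5)].
Sum = 8.75.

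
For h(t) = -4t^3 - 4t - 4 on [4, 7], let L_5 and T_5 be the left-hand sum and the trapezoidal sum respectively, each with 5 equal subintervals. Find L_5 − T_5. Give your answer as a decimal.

338.4

L_5 = -1896.48.
T_5 = -2234.88.
L_5 − T_5 = 338.4.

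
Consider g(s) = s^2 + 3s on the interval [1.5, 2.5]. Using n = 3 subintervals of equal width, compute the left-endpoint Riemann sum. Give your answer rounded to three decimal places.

8.935

Δs = (2.5 − 1.5)/3 = 1/3.
Left endpoints: 1.5, 11/6, 13/6.
g(1.5) = 6.75, g(11/6) = 319/36, g(13/6) = 403/36.
Sum = Δs · [g(1.5) + g(11/6) + g(13/6)].
Sum ≈ 8.935.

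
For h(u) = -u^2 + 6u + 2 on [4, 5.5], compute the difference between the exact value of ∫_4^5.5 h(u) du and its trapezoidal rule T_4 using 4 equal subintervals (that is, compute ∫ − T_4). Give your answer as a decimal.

0.03515625

Exact integral: ∫_4^5.5 h(u) du = 11.625.
T_4 = 11.58984375.
Error = 11.625 − 11.58984375 = 0.03515625.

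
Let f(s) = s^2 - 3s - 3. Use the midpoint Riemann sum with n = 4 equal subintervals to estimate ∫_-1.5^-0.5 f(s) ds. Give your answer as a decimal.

Δs = (-0.5 − (-1.5))/4 = 0.25.
Midpoints: -1.375, -1.125, -0.875, -0.625.
f(-1.375) = 3.015625, f(-1.125) = 1.640625, f(-0.875) = 0.390625, f(-0.625) = -0.734375.
Sum = Δs · [f(-1.375) + f(-1.125) + f(-0.875) + f(-0.625)].
Sum = 1.078125.

1.078125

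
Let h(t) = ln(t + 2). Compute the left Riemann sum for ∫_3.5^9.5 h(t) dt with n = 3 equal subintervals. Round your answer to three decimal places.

Δt = (9.5 − 3.5)/3 = 2.
Left endpoints: 3.5, 5.5, 7.5.
h(3.5) ≈ 1.705, h(5.5) ≈ 2.015, h(7.5) ≈ 2.251.
Sum = Δt · [h(3.5) + h(5.5) + h(7.5)].
Sum ≈ 11.942.

11.942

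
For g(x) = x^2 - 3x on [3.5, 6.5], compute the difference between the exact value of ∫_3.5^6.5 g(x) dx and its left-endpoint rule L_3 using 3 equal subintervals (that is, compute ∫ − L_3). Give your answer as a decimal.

Exact integral: ∫_3.5^6.5 g(x) dx = 32.25.
L_3 = 22.25.
Error = 32.25 − 22.25 = 10.

10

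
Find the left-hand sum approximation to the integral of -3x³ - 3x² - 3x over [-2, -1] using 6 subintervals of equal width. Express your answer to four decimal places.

Δx = (-1 − (-2))/6 = 1/6.
Left endpoints: -2, -11/6, -5/3, -1.5, -4/3, -7/6.
f(-2) = 18, f(-11/6) = 1001/72, f(-5/3) = 95/9, f(-1.5) = 7.875, f(-4/3) = 52/9, f(-7/6) = 301/72.
Sum = Δx · [f(-2) + f(-11/6) + f(-5/3) + ...].
Sum ≈ 10.0486.

10.0486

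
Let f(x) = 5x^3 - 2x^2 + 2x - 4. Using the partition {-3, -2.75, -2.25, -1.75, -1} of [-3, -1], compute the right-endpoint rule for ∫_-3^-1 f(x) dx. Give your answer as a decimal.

-99.90234375

Subinterval widths: 0.25, 0.5, 0.5, 0.75.
Right endpoints: -2.75, -2.25, -1.75, -1.
f(-2.75) = -128.609375, f(-2.25) = -75.578125, f(-1.75) = -40.421875, f(-1) = -13.
Sum = Σ Δx_i · f(x_i).
Sum = -99.90234375.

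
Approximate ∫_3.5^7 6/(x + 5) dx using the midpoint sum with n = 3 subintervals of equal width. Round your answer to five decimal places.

2.06671

Δx = (7 − 3.5)/3 = 7/6.
Midpoints: 49/12, 5.25, 77/12.
f(49/12) = 72/109, f(5.25) = 24/41, f(77/12) = 72/137.
Sum = Δx · [f(49/12) + f(5.25) + f(77/12)].
Sum ≈ 2.06671.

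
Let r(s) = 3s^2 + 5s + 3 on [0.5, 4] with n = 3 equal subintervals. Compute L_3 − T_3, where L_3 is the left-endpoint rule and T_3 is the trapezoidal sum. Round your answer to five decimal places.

L_3 ≈ 78.3611111.
T_3 ≈ 116.1319444.
L_3 − T_3 ≈ -37.77083.

-37.77083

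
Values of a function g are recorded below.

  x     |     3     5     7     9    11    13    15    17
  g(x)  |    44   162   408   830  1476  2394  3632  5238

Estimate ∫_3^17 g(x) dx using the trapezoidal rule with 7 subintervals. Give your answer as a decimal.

23086

Δx = 2.
T_7 = (2/2)·[44 + 2·162 + 2·408 + 2·830 + 2·1476 + 2·2394 + 2·3632 + 5238] = 23086.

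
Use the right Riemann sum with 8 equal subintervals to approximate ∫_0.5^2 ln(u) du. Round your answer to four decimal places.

Δu = (2 − 0.5)/8 = 0.1875.
Right endpoints: 0.6875, 0.875, 1.0625, 1.25, 1.4375, 1.625, 1.8125, 2.
f(0.6875) ≈ -0.3747, f(0.875) ≈ -0.1335, f(1.0625) ≈ 0.0606, f(1.25) ≈ 0.2231, f(1.4375) ≈ 0.3629, f(1.625) ≈ 0.4855, f(1.8125) ≈ 0.5947, f(2) ≈ 0.6931.
Sum = Δu · [f(0.6875) + f(0.875) + f(1.0625) + ...].
Sum ≈ 0.3585.

0.3585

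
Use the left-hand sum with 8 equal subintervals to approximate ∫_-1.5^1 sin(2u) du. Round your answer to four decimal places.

Δu = (1 − (-1.5))/8 = 0.3125.
Left endpoints: -1.5, -1.1875, -0.875, -0.5625, -0.25, 0.0625, 0.375, 0.6875.
f(-1.5) ≈ -0.1411, f(-1.1875) ≈ -0.6937, f(-0.875) ≈ -0.9840, f(-0.5625) ≈ -0.9023, f(-0.25) ≈ -0.4794, f(0.0625) ≈ 0.1247, f(0.375) ≈ 0.6816, f(0.6875) ≈ 0.9809.
Sum = Δu · [f(-1.5) + f(-1.1875) + f(-0.875) + ...].
Sum ≈ -0.4416.

-0.4416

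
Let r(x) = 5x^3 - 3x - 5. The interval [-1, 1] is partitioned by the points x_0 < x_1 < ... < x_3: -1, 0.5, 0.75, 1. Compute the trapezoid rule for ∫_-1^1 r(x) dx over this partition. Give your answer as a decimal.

Subinterval widths: 1.5, 0.25, 0.25.
r(-1) = -7, r(0.5) = -5.875, r(0.75) = -5.140625, r(1) = -3.
On each subinterval the trapezoid contributes (Δx_i/2)·[r(x_{i-1}) + r(x_i)].
Sum = -12.05078125.

-12.05078125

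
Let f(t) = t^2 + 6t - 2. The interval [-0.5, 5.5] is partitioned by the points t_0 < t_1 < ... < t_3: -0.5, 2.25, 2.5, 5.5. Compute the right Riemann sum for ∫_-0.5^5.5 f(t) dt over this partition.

Subinterval widths: 2.75, 0.25, 3.
Right endpoints: 2.25, 2.5, 5.5.
f(2.25) = 16.5625, f(2.5) = 19.25, f(5.5) = 61.25.
Sum = Σ Δt_i · f(t_i).
Sum = 234.109375.

234.109375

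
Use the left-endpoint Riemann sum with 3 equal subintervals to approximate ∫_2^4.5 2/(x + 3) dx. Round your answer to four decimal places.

0.8690

Δx = (4.5 − 2)/3 = 5/6.
Left endpoints: 2, 17/6, 11/3.
f(2) = 0.4, f(17/6) = 12/35, f(11/3) = 0.3.
Sum = Δx · [f(2) + f(17/6) + f(11/3)].
Sum ≈ 0.8690.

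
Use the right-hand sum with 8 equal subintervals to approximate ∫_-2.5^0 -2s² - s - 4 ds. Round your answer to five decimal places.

Δs = (0 − (-2.5))/8 = 0.3125.
Right endpoints: -2.1875, -1.875, -1.5625, -1.25, -0.9375, -0.625, -0.3125, 0.
f(-2.1875) = -11.3828125, f(-1.875) = -9.15625, f(-1.5625) = -7.3203125, f(-1.25) = -5.875, f(-0.9375) = -4.8203125, f(-0.625) = -4.15625, f(-0.3125) = -3.8828125, f(0) = -4.
Sum = Δs · [f(-2.1875) + f(-1.875) + f(-1.5625) + ...].
Sum ≈ -15.81055.

-15.81055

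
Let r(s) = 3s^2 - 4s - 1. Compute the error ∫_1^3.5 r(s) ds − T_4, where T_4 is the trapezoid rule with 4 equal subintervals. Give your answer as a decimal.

-0.48828125

Exact integral: ∫_1^3.5 r(s) ds = 16.875.
T_4 = 17.36328125.
Error = 16.875 − 17.36328125 = -0.48828125.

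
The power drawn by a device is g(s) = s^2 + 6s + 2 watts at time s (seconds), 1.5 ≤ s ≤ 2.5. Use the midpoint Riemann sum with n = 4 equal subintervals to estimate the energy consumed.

18.078125

Δs = (2.5 − 1.5)/4 = 0.25.
Midpoints: 1.625, 1.875, 2.125, 2.375.
g(1.625) = 14.390625, g(1.875) = 16.765625, g(2.125) = 19.265625, g(2.375) = 21.890625.
Sum = Δs · [g(1.625) + g(1.875) + g(2.125) + g(2.375)].
Sum = 18.078125.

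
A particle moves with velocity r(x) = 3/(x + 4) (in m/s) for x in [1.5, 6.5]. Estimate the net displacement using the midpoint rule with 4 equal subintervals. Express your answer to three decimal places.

Δx = (6.5 − 1.5)/4 = 1.25.
Midpoints: 2.125, 3.375, 4.625, 5.875.
r(2.125) = 24/49, r(3.375) = 24/59, r(4.625) = 8/23, r(5.875) = 24/79.
Sum = Δx · [r(2.125) + r(3.375) + r(4.625) + r(5.875)].
Sum ≈ 1.935.

1.935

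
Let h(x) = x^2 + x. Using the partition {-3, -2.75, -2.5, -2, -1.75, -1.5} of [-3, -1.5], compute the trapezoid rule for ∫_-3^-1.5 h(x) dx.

4.53125

Subinterval widths: 0.25, 0.25, 0.5, 0.25, 0.25.
h(-3) = 6, h(-2.75) = 4.8125, h(-2.5) = 3.75, h(-2) = 2, h(-1.75) = 1.3125, h(-1.5) = 0.75.
On each subinterval the trapezoid contributes (Δx_i/2)·[h(x_{i-1}) + h(x_i)].
Sum = 4.53125.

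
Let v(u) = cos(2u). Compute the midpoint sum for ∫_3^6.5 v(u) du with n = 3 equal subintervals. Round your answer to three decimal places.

Δu = (6.5 − 3)/3 = 7/6.
Midpoints: 43/12, 4.75, 71/12.
v(43/12) ≈ 0.634, v(4.75) ≈ -0.997, v(71/12) ≈ 0.743.
Sum = Δu · [v(43/12) + v(4.75) + v(71/12)].
Sum ≈ 0.444.

0.444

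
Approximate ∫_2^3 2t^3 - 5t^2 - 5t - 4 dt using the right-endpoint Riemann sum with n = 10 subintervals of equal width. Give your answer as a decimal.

-15.25

Δt = (3 − 2)/10 = 0.1.
Right endpoints: 2.1, 2.2, 2.3, 2.4, 2.5, 2.6, 2.7, 2.8, 2.9, 3.
f(2.1) = -18.028, f(2.2) = -17.904, f(2.3) = -17.616, f(2.4) = -17.152, f(2.5) = -16.5, f(2.6) = -15.648, f(2.7) = -14.584, f(2.8) = -13.296, f(2.9) = -11.772, f(3) = -10.
Sum = Δt · [f(2.1) + f(2.2) + f(2.3) + ...].
Sum = -15.25.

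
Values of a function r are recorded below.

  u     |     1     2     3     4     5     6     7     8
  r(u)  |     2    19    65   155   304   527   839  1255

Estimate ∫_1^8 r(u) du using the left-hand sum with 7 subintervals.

1911

Δu = 1.
Sum = 1·[2 + 19 + 65 + 155 + 304 + 527 + 839] = 1911.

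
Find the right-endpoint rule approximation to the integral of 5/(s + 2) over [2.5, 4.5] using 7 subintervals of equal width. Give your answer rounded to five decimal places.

1.79066

Δs = (4.5 − 2.5)/7 = 2/7.
Right endpoints: 39/14, 43/14, 47/14, 51/14, 55/14, 59/14, 4.5.
f(39/14) = 70/67, f(43/14) = 70/71, f(47/14) = 14/15, f(51/14) = 70/79, f(55/14) = 70/83, f(59/14) = 70/87, f(4.5) = 10/13.
Sum = Δs · [f(39/14) + f(43/14) + f(47/14) + ...].
Sum ≈ 1.79066.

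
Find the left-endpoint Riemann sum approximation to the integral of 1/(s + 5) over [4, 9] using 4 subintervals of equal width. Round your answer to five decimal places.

0.46757

Δs = (9 − 4)/4 = 1.25.
Left endpoints: 4, 5.25, 6.5, 7.75.
f(4) = 1/9, f(5.25) = 4/41, f(6.5) = 2/23, f(7.75) = 4/51.
Sum = Δs · [f(4) + f(5.25) + f(6.5) + f(7.75)].
Sum ≈ 0.46757.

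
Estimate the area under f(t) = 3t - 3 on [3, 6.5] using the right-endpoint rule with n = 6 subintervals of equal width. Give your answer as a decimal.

42.4375

Δt = (6.5 − 3)/6 = 7/12.
Right endpoints: 43/12, 25/6, 4.75, 16/3, 71/12, 6.5.
f(43/12) = 7.75, f(25/6) = 9.5, f(4.75) = 11.25, f(16/3) = 13, f(71/12) = 14.75, f(6.5) = 16.5.
Sum = Δt · [f(43/12) + f(25/6) + f(4.75) + ...].
Sum = 42.4375.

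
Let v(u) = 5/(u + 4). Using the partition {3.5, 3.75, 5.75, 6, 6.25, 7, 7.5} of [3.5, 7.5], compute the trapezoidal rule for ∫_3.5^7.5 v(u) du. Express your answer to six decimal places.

Subinterval widths: 0.25, 2, 0.25, 0.25, 0.75, 0.5.
v(3.5) = 2/3, v(3.75) = 20/31, v(5.75) = 20/39, v(6) = 0.5, v(6.25) = 20/41, v(7) = 5/11, v(7.5) = 10/23.
On each subinterval the trapezoid contributes (Δu_i/2)·[v(u_{i-1}) + v(u_i)].
Sum ≈ 2.147752.

2.147752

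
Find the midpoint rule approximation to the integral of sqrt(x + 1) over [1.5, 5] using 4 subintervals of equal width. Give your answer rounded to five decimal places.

Δx = (5 − 1.5)/4 = 0.875.
Midpoints: 1.9375, 2.8125, 3.6875, 4.5625.
f(1.9375) ≈ 1.71391, f(2.8125) ≈ 1.95256, f(3.6875) ≈ 2.16506, f(4.5625) ≈ 2.35850.
Sum = Δx · [f(1.9375) + f(2.8125) + f(3.6875) + f(4.5625)].
Sum ≈ 7.16628.

7.16628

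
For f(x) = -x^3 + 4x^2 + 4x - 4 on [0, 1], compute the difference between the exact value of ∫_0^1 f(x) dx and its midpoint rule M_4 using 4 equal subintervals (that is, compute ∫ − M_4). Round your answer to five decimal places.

Exact integral: ∫_0^1 f(x) dx ≈ -0.9166667.
M_4 = -0.9296875.
Error ≈ -0.9166667 − (-0.9296875) ≈ 0.01302.

0.01302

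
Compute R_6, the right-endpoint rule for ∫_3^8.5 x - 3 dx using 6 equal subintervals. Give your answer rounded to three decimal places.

17.646

Δx = (8.5 − 3)/6 = 11/12.
Right endpoints: 47/12, 29/6, 5.75, 20/3, 91/12, 8.5.
f(47/12) = 11/12, f(29/6) = 11/6, f(5.75) = 2.75, f(20/3) = 11/3, f(91/12) = 55/12, f(8.5) = 5.5.
Sum = Δx · [f(47/12) + f(29/6) + f(5.75) + ...].
Sum ≈ 17.646.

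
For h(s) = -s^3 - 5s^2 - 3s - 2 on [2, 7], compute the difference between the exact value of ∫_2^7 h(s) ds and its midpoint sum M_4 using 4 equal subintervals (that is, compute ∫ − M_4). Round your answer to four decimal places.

-12.0443

Exact integral: ∫_2^7 h(s) ds ≈ -1232.083333.
M_4 = -1220.0390625.
Error ≈ -1232.083333 − (-1220.0390625) ≈ -12.0443.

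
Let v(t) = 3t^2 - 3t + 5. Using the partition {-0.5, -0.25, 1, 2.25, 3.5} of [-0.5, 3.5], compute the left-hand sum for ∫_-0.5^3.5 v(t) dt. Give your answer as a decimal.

Subinterval widths: 0.25, 1.25, 1.25, 1.25.
Left endpoints: -0.5, -0.25, 1, 2.25.
v(-0.5) = 7.25, v(-0.25) = 5.9375, v(1) = 5, v(2.25) = 13.4375.
Sum = Σ Δt_i · v(t_i).
Sum = 32.28125.

32.28125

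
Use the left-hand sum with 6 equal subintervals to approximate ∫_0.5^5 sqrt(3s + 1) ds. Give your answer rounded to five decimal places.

Δs = (5 − 0.5)/6 = 0.75.
Left endpoints: 0.5, 1.25, 2, 2.75, 3.5, 4.25.
f(0.5) ≈ 1.58114, f(1.25) ≈ 2.17945, f(2) ≈ 2.64575, f(2.75) ≈ 3.04138, f(3.5) ≈ 3.39116, f(4.25) ≈ 3.70810.
Sum = Δs · [f(0.5) + f(1.25) + f(2) + ...].
Sum ≈ 12.41024.

12.41024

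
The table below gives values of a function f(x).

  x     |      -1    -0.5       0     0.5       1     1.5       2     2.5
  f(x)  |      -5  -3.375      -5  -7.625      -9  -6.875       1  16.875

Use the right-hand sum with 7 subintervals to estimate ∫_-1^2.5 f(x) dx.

-7

Δx = 0.5.
Sum = 0.5·[(-3.375) + (-5) + (-7.625) + (-9) + (-6.875) + 1 + 16.875] = -7.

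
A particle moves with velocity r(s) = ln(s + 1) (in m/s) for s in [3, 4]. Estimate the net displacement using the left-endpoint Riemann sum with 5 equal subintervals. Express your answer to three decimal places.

1.480

Δs = (4 − 3)/5 = 0.2.
Left endpoints: 3, 3.2, 3.4, 3.6, 3.8.
r(3) ≈ 1.386, r(3.2) ≈ 1.435, r(3.4) ≈ 1.482, r(3.6) ≈ 1.526, r(3.8) ≈ 1.569.
Sum = Δs · [r(3) + r(3.2) + r(3.4) + r(3.6) + r(3.8)].
Sum ≈ 1.480.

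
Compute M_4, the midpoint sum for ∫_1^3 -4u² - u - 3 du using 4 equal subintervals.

-44.5

Δu = (3 − 1)/4 = 0.5.
Midpoints: 1.25, 1.75, 2.25, 2.75.
f(1.25) = -10.5, f(1.75) = -17, f(2.25) = -25.5, f(2.75) = -36.
Sum = Δu · [f(1.25) + f(1.75) + f(2.25) + f(2.75)].
Sum = -44.5.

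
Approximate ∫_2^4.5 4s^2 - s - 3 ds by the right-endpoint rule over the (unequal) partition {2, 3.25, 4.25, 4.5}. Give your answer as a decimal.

Subinterval widths: 1.25, 1, 0.25.
Right endpoints: 3.25, 4.25, 4.5.
f(3.25) = 36, f(4.25) = 65, f(4.5) = 73.5.
Sum = Σ Δs_i · f(s_i).
Sum = 128.375.

128.375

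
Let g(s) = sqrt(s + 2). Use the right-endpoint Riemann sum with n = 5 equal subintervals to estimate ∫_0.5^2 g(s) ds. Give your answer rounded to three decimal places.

2.760

Δs = (2 − 0.5)/5 = 0.3.
Right endpoints: 0.8, 1.1, 1.4, 1.7, 2.
g(0.8) ≈ 1.673, g(1.1) ≈ 1.761, g(1.4) ≈ 1.844, g(1.7) ≈ 1.924, g(2) ≈ 2.000.
Sum = Δs · [g(0.8) + g(1.1) + g(1.4) + g(1.7) + g(2)].
Sum ≈ 2.760.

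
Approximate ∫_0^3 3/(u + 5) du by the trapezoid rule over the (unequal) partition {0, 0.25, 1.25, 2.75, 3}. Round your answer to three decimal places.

Subinterval widths: 0.25, 1, 1.5, 0.25.
f(0) = 0.6, f(0.25) = 4/7, f(1.25) = 0.48, f(2.75) = 12/31, f(3) = 0.375.
On each subinterval the trapezoid contributes (Δu_i/2)·[f(u_{i-1}) + f(u_i)].
Sum ≈ 1.418.

1.418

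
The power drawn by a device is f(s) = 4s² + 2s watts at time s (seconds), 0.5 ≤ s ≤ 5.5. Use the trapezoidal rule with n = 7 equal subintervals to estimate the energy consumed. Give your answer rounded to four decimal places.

Δs = (5.5 − 0.5)/7 = 5/7.
f(0.5) = 2, f(17/14) = 408/49, f(27/14) = 918/49, f(37/14) = 1628/49, f(47/14) = 2538/49, f(57/14) = 3648/49, f(67/14) = 4958/49, f(5.5) = 132.
T_7 = (Δs/2)·[f(s_0) + 2f(s_1) + ... + 2f(s_{6}) + f(s_7)].
Sum ≈ 253.3673.

253.3673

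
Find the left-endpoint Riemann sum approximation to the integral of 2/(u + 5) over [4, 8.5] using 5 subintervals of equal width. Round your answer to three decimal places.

0.845

Δu = (8.5 − 4)/5 = 0.9.
Left endpoints: 4, 4.9, 5.8, 6.7, 7.6.
f(4) = 2/9, f(4.9) = 20/99, f(5.8) = 5/27, f(6.7) = 20/117, f(7.6) = 10/63.
Sum = Δu · [f(4) + f(4.9) + f(5.8) + f(6.7) + f(7.6)].
Sum ≈ 0.845.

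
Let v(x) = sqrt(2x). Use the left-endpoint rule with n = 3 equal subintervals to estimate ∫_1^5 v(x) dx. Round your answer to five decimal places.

Δx = (5 − 1)/3 = 4/3.
Left endpoints: 1, 7/3, 11/3.
v(1) ≈ 1.41421, v(7/3) ≈ 2.16025, v(11/3) ≈ 2.70801.
Sum = Δx · [v(1) + v(7/3) + v(11/3)].
Sum ≈ 8.37663.

8.37663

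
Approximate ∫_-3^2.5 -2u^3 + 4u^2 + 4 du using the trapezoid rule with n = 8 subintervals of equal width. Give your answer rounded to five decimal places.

102.18506

Δu = (2.5 − (-3))/8 = 0.6875.
f(-3) = 94, f(-2.3125) = 102653/2048, f(-1.625) = 23.14453125, f(-0.9375) = 18767/2048, f(-0.25) = 4.28125, f(0.4375) = 9417/2048, f(1.125) = 6.21484375, f(1.8125) = 10715/2048, f(2.5) = -2.25.
T_8 = (Δu/2)·[f(u_0) + 2f(u_1) + ... + 2f(u_{7}) + f(u_8)].
Sum ≈ 102.18506.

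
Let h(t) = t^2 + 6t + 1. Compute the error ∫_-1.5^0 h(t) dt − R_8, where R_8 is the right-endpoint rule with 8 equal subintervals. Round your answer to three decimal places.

-0.642

Exact integral: ∫_-1.5^0 h(t) dt = -4.125.
R_8 ≈ -3.48340.
Error ≈ -4.125 − (-3.48340) ≈ -0.642.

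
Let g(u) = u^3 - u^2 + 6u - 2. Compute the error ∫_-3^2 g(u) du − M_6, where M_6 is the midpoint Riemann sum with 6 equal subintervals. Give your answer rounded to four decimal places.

Exact integral: ∫_-3^2 g(u) du ≈ -52.916667.
M_6 ≈ -52.193287.
Error ≈ -52.916667 − (-52.193287) ≈ -0.7234.

-0.7234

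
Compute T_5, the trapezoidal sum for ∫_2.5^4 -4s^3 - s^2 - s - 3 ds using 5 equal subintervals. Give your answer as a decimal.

Δs = (4 − 2.5)/5 = 0.3.
f(2.5) = -74.25, f(2.8) = -101.448, f(3.1) = -134.874, f(3.4) = -175.176, f(3.7) = -223.002, f(4) = -279.
T_5 = (Δs/2)·[f(s_0) + 2f(s_1) + ... + 2f(s_{4}) + f(s_5)].
Sum = -243.3375.

-243.3375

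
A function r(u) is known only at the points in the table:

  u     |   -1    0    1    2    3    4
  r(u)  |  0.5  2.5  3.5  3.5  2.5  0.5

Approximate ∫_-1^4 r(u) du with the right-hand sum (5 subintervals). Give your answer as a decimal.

Δu = 1.
Sum = 1·[2.5 + 3.5 + 3.5 + 2.5 + 0.5] = 12.5.

12.5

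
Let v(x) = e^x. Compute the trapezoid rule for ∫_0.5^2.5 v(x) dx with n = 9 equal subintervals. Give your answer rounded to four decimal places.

Δx = (2.5 − 0.5)/9 = 2/9.
v(0.5) ≈ 1.6487, v(13/18) ≈ 2.0590, v(17/18) ≈ 2.5714, v(7/6) ≈ 3.2113, v(25/18) ≈ 4.0104, v(29/18) ≈ 5.0084, v(11/6) ≈ 6.2547, v(37/18) ≈ 7.8112, v(41/18) ≈ 9.7550, v(2.5) ≈ 12.1825.
T_9 = (Δx/2)·[v(x_0) + 2v(x_1) + ... + 2v(x_{8}) + v(x_9)].
Sum ≈ 10.5771.

10.5771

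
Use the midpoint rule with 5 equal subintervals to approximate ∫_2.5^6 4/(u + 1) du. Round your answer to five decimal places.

2.76763

Δu = (6 − 2.5)/5 = 0.7.
Midpoints: 2.85, 3.55, 4.25, 4.95, 5.65.
f(2.85) = 80/77, f(3.55) = 80/91, f(4.25) = 16/21, f(4.95) = 80/119, f(5.65) = 80/133.
Sum = Δu · [f(2.85) + f(3.55) + f(4.25) + f(4.95) + f(5.65)].
Sum ≈ 2.76763.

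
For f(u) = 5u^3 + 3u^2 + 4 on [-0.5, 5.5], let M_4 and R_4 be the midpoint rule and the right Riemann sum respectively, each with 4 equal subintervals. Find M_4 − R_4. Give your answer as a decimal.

M_4 = 1288.6875.
R_4 = 2117.25.
M_4 − R_4 = -828.5625.

-828.5625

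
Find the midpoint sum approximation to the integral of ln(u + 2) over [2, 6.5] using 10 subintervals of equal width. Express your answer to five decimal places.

8.14650

Δu = (6.5 − 2)/10 = 0.45.
Midpoints: 2.225, 2.675, 3.125, 3.575, 4.025, 4.475, 4.925, 5.375, 5.825, 6.275.
f(2.225) ≈ 1.44102, f(2.675) ≈ 1.54223, f(3.125) ≈ 1.63413, f(3.575) ≈ 1.71829, f(4.025) ≈ 1.79592, f(4.475) ≈ 1.86795, f(4.925) ≈ 1.93514, f(5.375) ≈ 1.99810, f(5.825) ≈ 2.05732, f(6.275) ≈ 2.11324.
Sum = Δu · [f(2.225) + f(2.675) + f(3.125) + ...].
Sum ≈ 8.14650.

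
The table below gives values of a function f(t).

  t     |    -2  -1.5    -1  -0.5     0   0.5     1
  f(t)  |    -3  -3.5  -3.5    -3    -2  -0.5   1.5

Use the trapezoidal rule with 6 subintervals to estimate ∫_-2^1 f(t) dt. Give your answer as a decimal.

-6.625

Δt = 0.5.
T_6 = (0.5/2)·[(-3) + 2·(-3.5) + 2·(-3.5) + 2·(-3) + 2·(-2) + 2·(-0.5) + 1.5] = -6.625.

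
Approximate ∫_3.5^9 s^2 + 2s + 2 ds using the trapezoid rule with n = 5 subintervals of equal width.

Δs = (9 − 3.5)/5 = 1.1.
f(3.5) = 21.25, f(4.6) = 32.36, f(5.7) = 45.89, f(6.8) = 61.84, f(7.9) = 80.21, f(9) = 101.
T_5 = (Δs/2)·[f(s_0) + 2f(s_1) + ... + 2f(s_{4}) + f(s_5)].
Sum = 309.5675.

309.5675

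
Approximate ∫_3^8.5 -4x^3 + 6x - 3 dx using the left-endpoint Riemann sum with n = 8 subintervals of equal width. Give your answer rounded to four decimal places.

-4199.7549

Δx = (8.5 − 3)/8 = 0.6875.
Left endpoints: 3, 3.6875, 4.375, 5.0625, 5.75, 6.4375, 7.125, 7.8125.
f(3) = -93, f(3.6875) = -185795/1024, f(4.375) = -311.7109375, f(5.0625) = -503409/1024, f(5.75) = -728.9375, f(6.4375) = -1056247/1024, f(7.125) = -1407.0703125, f(7.8125) = -1908197/1024.
Sum = Δx · [f(3) + f(3.6875) + f(4.375) + ...].
Sum ≈ -4199.7549.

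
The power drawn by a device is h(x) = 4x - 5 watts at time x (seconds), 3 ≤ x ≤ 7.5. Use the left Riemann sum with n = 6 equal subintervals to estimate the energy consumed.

65.25

Δx = (7.5 − 3)/6 = 0.75.
Left endpoints: 3, 3.75, 4.5, 5.25, 6, 6.75.
h(3) = 7, h(3.75) = 10, h(4.5) = 13, h(5.25) = 16, h(6) = 19, h(6.75) = 22.
Sum = Δx · [h(3) + h(3.75) + h(4.5) + ...].
Sum = 65.25.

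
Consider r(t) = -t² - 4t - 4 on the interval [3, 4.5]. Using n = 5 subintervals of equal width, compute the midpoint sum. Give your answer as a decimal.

Δt = (4.5 − 3)/5 = 0.3.
Midpoints: 3.15, 3.45, 3.75, 4.05, 4.35.
r(3.15) = -26.5225, r(3.45) = -29.7025, r(3.75) = -33.0625, r(4.05) = -36.6025, r(4.35) = -40.3225.
Sum = Δt · [r(3.15) + r(3.45) + r(3.75) + r(4.05) + r(4.35)].
Sum = -49.86375.

-49.86375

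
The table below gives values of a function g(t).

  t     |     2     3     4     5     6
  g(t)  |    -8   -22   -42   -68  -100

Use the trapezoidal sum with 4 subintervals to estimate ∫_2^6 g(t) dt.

-186

Δt = 1.
T_4 = (1/2)·[(-8) + 2·(-22) + 2·(-42) + 2·(-68) + (-100)] = -186.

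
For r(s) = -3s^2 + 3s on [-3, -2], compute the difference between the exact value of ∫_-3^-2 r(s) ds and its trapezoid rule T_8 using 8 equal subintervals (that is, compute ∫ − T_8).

0.0078125

Exact integral: ∫_-3^-2 r(s) ds = -26.5.
T_8 = -26.5078125.
Error = -26.5 − (-26.5078125) = 0.0078125.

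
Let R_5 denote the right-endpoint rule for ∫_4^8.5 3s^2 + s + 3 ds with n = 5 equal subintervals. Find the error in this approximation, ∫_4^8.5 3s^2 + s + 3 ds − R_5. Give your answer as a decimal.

-79.785

Exact integral: ∫_4^8.5 f(s) ds = 591.75.
R_5 = 671.535.
Error = 591.75 − 671.535 = -79.785.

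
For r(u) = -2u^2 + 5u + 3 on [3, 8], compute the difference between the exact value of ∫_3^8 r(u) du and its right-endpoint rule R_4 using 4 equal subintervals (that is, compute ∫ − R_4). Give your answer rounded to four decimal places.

Exact integral: ∫_3^8 r(u) du ≈ -170.833333.
R_4 = -226.5625.
Error ≈ -170.833333 − (-226.5625) ≈ 55.7292.

55.7292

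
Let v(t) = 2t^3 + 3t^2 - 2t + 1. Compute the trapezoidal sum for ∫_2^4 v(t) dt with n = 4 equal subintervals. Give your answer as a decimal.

Δt = (4 − 2)/4 = 0.5.
v(2) = 25, v(2.5) = 46, v(3) = 76, v(3.5) = 116.5, v(4) = 169.
T_4 = (Δt/2)·[v(t_0) + 2v(t_1) + 2v(t_2) + 2v(t_3) + v(t_4)].
Sum = 167.75.

167.75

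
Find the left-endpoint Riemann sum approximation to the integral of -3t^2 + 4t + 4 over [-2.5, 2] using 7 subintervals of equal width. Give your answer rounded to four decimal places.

Δt = (2 − (-2.5))/7 = 9/14.
Left endpoints: -2.5, -13/7, -17/14, -4/7, 1/14, 5/7, 19/14.
f(-2.5) = -24.75, f(-13/7) = -675/49, f(-17/14) = -1035/196, f(-4/7) = 36/49, f(1/14) = 837/196, f(5/7) = 261/49, f(19/14) = 765/196.
Sum = Δt · [f(-2.5) + f(-13/7) + f(-17/14) + ...].
Sum ≈ -19.0102.

-19.0102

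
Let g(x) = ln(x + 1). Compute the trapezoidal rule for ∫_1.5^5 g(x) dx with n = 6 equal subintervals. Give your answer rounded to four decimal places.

4.9532

Δx = (5 − 1.5)/6 = 7/12.
g(1.5) ≈ 0.9163, g(25/12) ≈ 1.1260, g(8/3) ≈ 1.2993, g(3.25) ≈ 1.4469, g(23/6) ≈ 1.5755, g(53/12) ≈ 1.6895, g(5) ≈ 1.7918.
T_6 = (Δx/2)·[g(x_0) + 2g(x_1) + ... + 2g(x_{5}) + g(x_6)].
Sum ≈ 4.9532.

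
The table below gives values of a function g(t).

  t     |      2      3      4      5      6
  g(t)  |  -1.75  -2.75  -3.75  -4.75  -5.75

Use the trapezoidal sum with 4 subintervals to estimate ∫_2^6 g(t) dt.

Δt = 1.
T_4 = (1/2)·[(-1.75) + 2·(-2.75) + 2·(-3.75) + 2·(-4.75) + (-5.75)] = -15.

-15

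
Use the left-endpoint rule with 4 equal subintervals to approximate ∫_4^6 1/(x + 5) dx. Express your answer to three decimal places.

Δx = (6 − 4)/4 = 0.5.
Left endpoints: 4, 4.5, 5, 5.5.
f(4) = 1/9, f(4.5) = 2/19, f(5) = 0.1, f(5.5) = 2/21.
Sum = Δx · [f(4) + f(4.5) + f(5) + f(5.5)].
Sum ≈ 0.206.

0.206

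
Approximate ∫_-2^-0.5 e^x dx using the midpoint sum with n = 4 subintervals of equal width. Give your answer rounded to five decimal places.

0.46845

Δx = (-0.5 − (-2))/4 = 0.375.
Midpoints: -1.8125, -1.4375, -1.0625, -0.6875.
f(-1.8125) ≈ 0.16325, f(-1.4375) ≈ 0.23752, f(-1.0625) ≈ 0.34559, f(-0.6875) ≈ 0.50283.
Sum = Δx · [f(-1.8125) + f(-1.4375) + f(-1.0625) + f(-0.6875)].
Sum ≈ 0.46845.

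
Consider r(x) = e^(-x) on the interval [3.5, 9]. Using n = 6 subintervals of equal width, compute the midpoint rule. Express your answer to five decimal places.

0.02905

Δx = (9 − 3.5)/6 = 11/12.
Midpoints: 95/24, 4.875, 139/24, 161/24, 7.625, 205/24.
r(95/24) ≈ 0.01909, r(4.875) ≈ 0.00764, r(139/24) ≈ 0.00305, r(161/24) ≈ 0.00122, r(7.625) ≈ 0.00049, r(205/24) ≈ 0.00020.
Sum = Δx · [r(95/24) + r(4.875) + r(139/24) + ...].
Sum ≈ 0.02905.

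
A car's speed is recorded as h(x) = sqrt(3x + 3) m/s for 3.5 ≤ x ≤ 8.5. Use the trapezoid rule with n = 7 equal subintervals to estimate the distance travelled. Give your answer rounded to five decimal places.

22.78264

Δx = (8.5 − 3.5)/7 = 5/7.
h(3.5) ≈ 3.67423, h(59/14) ≈ 3.95511, h(69/14) ≈ 4.21731, h(79/14) ≈ 4.46414, h(89/14) ≈ 4.69802, h(99/14) ≈ 4.92080, h(109/14) ≈ 5.13392, h(8.5) ≈ 5.33854.
T_7 = (Δx/2)·[h(x_0) + 2h(x_1) + ... + 2h(x_{6}) + h(x_7)].
Sum ≈ 22.78264.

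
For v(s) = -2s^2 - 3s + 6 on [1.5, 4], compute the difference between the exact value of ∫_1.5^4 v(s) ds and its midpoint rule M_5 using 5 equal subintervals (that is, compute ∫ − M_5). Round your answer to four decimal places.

-0.1042

Exact integral: ∫_1.5^4 v(s) ds ≈ -46.041667.
M_5 = -45.9375.
Error ≈ -46.041667 − (-45.9375) ≈ -0.1042.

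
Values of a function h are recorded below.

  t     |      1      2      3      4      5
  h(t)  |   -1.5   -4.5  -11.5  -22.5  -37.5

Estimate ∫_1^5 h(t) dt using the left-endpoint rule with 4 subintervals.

Δt = 1.
Sum = 1·[(-1.5) + (-4.5) + (-11.5) + (-22.5)] = -40.

-40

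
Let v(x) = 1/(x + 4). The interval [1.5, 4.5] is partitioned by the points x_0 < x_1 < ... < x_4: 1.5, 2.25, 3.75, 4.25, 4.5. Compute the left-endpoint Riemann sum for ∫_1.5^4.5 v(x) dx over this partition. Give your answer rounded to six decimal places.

0.471183

Subinterval widths: 0.75, 1.5, 0.5, 0.25.
Left endpoints: 1.5, 2.25, 3.75, 4.25.
v(1.5) = 2/11, v(2.25) = 0.16, v(3.75) = 4/31, v(4.25) = 4/33.
Sum = Σ Δx_i · v(x_i).
Sum ≈ 0.471183.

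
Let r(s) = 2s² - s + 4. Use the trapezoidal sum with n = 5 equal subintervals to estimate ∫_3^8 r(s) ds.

317.5

Δs = (8 − 3)/5 = 1.
r(3) = 19, r(4) = 32, r(5) = 49, r(6) = 70, r(7) = 95, r(8) = 124.
T_5 = (Δs/2)·[r(s_0) + 2r(s_1) + ... + 2r(s_{4}) + r(s_5)].
Sum = 317.5.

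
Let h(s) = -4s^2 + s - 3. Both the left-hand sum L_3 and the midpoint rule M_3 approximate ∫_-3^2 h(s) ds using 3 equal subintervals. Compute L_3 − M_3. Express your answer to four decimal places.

-34.7222

L_3 ≈ -94.259259.
M_3 ≈ -59.537037.
L_3 − M_3 ≈ -34.7222.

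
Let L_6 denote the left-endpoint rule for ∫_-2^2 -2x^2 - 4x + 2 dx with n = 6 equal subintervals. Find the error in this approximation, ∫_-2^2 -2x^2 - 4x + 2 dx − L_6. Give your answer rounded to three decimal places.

Exact integral: ∫_-2^2 f(x) dx ≈ -2.66667.
L_6 ≈ 2.07407.
Error ≈ -2.66667 − 2.07407 ≈ -4.741.

-4.741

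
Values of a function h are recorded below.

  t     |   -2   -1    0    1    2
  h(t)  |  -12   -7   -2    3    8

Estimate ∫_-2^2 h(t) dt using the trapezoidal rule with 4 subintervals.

-8

Δt = 1.
T_4 = (1/2)·[(-12) + 2·(-7) + 2·(-2) + 2·3 + 8] = -8.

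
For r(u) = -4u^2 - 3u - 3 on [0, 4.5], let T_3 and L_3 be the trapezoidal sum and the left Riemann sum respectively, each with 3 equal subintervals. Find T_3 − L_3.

T_3 = -172.125.
L_3 = -101.25.
T_3 − L_3 = -70.875.

-70.875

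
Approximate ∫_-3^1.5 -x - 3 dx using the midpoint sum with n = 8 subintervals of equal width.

-10.125

Δx = (1.5 − (-3))/8 = 0.5625.
Midpoints: -2.71875, -2.15625, -1.59375, -1.03125, -0.46875, 0.09375, 0.65625, 1.21875.
f(-2.71875) = -0.28125, f(-2.15625) = -0.84375, f(-1.59375) = -1.40625, f(-1.03125) = -1.96875, f(-0.46875) = -2.53125, f(0.09375) = -3.09375, f(0.65625) = -3.65625, f(1.21875) = -4.21875.
Sum = Δx · [f(-2.71875) + f(-2.15625) + f(-1.59375) + ...].
Sum = -10.125.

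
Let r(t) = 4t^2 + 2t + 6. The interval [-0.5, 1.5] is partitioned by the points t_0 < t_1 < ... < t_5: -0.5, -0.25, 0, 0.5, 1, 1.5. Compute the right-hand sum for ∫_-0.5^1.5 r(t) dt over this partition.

Subinterval widths: 0.25, 0.25, 0.5, 0.5, 0.5.
Right endpoints: -0.25, 0, 0.5, 1, 1.5.
r(-0.25) = 5.75, r(0) = 6, r(0.5) = 8, r(1) = 12, r(1.5) = 18.
Sum = Σ Δt_i · r(t_i).
Sum = 21.9375.

21.9375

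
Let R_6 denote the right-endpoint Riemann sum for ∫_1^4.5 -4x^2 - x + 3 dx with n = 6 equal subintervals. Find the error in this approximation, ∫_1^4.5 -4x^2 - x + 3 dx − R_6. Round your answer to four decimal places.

Exact integral: ∫_1^4.5 f(x) dx ≈ -119.291667.
R_6 ≈ -143.564815.
Error ≈ -119.291667 − (-143.564815) ≈ 24.2731.

24.2731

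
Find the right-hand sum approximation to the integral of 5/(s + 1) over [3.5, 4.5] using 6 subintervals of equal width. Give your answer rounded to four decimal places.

0.9867

Δs = (4.5 − 3.5)/6 = 1/6.
Right endpoints: 11/3, 23/6, 4, 25/6, 13/3, 4.5.
f(11/3) = 15/14, f(23/6) = 30/29, f(4) = 1, f(25/6) = 30/31, f(13/3) = 0.9375, f(4.5) = 10/11.
Sum = Δs · [f(11/3) + f(23/6) + f(4) + ...].
Sum ≈ 0.9867.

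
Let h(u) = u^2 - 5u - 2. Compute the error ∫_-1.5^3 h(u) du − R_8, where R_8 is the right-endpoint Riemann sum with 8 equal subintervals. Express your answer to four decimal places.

Exact integral: ∫_-1.5^3 h(u) du = -15.75.
R_8 ≈ -19.942383.
Error ≈ -15.75 − (-19.942383) ≈ 4.1924.

4.1924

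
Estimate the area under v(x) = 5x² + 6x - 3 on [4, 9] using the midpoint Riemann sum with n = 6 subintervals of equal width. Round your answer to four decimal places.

Δx = (9 − 4)/6 = 5/6.
Midpoints: 53/12, 5.25, 73/12, 83/12, 7.75, 103/12.
v(53/12) = 17429/144, v(5.25) = 166.3125, v(73/12) = 31469/144, v(83/12) = 39989/144, v(7.75) = 343.8125, v(103/12) = 60029/144.
Sum = Δx · [v(53/12) + v(5.25) + v(73/12) + ...].
Sum ≈ 1286.8866.

1286.8866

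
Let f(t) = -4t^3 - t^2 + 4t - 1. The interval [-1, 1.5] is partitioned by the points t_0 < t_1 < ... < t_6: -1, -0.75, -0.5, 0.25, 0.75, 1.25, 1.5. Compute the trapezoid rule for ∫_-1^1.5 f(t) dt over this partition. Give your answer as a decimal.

Subinterval widths: 0.25, 0.25, 0.75, 0.5, 0.5, 0.25.
f(-1) = -2, f(-0.75) = -2.875, f(-0.5) = -2.75, f(0.25) = -0.125, f(0.75) = -0.25, f(1.25) = -5.375, f(1.5) = -10.75.
On each subinterval the trapezoid contributes (Δt_i/2)·[f(t_{i-1}) + f(t_i)].
Sum = -5.90625.

-5.90625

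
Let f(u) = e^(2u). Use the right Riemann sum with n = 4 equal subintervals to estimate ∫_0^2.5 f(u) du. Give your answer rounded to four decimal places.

Δu = (2.5 − 0)/4 = 0.625.
Right endpoints: 0.625, 1.25, 1.875, 2.5.
f(0.625) ≈ 3.4903, f(1.25) ≈ 12.1825, f(1.875) ≈ 42.5211, f(2.5) ≈ 148.4132.
Sum = Δu · [f(0.625) + f(1.25) + f(1.875) + f(2.5)].
Sum ≈ 129.1294.

129.1294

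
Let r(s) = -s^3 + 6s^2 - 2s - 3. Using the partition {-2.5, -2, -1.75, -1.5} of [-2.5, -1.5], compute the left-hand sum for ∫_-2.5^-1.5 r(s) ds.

Subinterval widths: 0.5, 0.25, 0.25.
Left endpoints: -2.5, -2, -1.75.
r(-2.5) = 55.125, r(-2) = 33, r(-1.75) = 24.234375.
Sum = Σ Δs_i · r(s_i).
Sum = 41.87109375.

41.87109375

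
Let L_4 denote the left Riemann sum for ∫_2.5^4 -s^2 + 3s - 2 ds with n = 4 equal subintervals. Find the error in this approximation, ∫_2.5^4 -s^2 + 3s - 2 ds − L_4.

Exact integral: ∫_2.5^4 f(s) ds = -4.5.
L_4 = -3.55078125.
Error = -4.5 − (-3.55078125) = -0.94921875.

-0.94921875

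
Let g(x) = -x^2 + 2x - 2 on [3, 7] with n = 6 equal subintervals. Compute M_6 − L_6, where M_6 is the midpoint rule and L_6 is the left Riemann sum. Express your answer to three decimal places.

M_6 ≈ -73.18519.
L_6 ≈ -62.96296.
M_6 − L_6 ≈ -10.222.

-10.222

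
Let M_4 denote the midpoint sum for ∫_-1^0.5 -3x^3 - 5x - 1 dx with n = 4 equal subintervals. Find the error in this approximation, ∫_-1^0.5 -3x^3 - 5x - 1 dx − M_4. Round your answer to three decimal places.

0.040

Exact integral: ∫_-1^0.5 f(x) dx = 1.078125.
M_4 ≈ 1.03857.
Error ≈ 1.078125 − 1.03857 ≈ 0.040.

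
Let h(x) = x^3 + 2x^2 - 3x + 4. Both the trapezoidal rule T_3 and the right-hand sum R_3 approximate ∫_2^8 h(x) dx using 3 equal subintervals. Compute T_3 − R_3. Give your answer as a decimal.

T_3 = 1358.
R_3 = 1964.
T_3 − R_3 = -606.

-606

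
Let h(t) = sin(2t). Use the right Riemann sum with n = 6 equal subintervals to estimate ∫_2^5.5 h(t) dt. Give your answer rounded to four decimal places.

-0.3618

Δt = (5.5 − 2)/6 = 7/12.
Right endpoints: 31/12, 19/6, 3.75, 13/3, 59/12, 5.5.
h(31/12) ≈ -0.8986, h(19/6) ≈ 0.0501, h(3.75) ≈ 0.9380, h(13/3) ≈ 0.6876, h(59/12) ≈ -0.3973, h(5.5) ≈ -1.0000.
Sum = Δt · [h(31/12) + h(19/6) + h(3.75) + ...].
Sum ≈ -0.3618.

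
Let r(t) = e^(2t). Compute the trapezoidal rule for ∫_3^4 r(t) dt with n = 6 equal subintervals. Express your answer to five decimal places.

Δt = (4 − 3)/6 = 1/6.
r(3) ≈ 403.42879, r(19/6) ≈ 563.03024, r(10/3) ≈ 785.77199, r(3.5) ≈ 1096.63316, r(11/3) ≈ 1530.47486, r(23/6) ≈ 2135.94973, r(4) ≈ 2980.95799.
T_6 = (Δt/2)·[r(t_0) + 2r(t_1) + ... + 2r(t_{5}) + r(t_6)].
Sum ≈ 1300.67556.

1300.67556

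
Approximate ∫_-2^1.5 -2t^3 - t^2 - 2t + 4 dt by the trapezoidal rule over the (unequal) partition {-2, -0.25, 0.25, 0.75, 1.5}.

21.9140625

Subinterval widths: 1.75, 0.5, 0.5, 0.75.
f(-2) = 20, f(-0.25) = 4.46875, f(0.25) = 3.40625, f(0.75) = 1.09375, f(1.5) = -8.
On each subinterval the trapezoid contributes (Δt_i/2)·[f(t_{i-1}) + f(t_i)].
Sum = 21.9140625.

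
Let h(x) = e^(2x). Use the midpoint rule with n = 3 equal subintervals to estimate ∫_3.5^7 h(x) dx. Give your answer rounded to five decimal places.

Δx = (7 − 3.5)/3 = 7/6.
Midpoints: 49/12, 5.25, 77/12.
h(49/12) ≈ 3521.58576, h(5.25) ≈ 36315.50267, h(77/12) ≈ 374494.85118.
Sum = Δx · [h(49/12) + h(5.25) + h(77/12)].
Sum ≈ 483387.26288.

483387.26288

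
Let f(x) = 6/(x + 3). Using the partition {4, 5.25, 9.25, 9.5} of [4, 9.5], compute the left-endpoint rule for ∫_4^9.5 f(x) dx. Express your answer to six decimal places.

4.102968

Subinterval widths: 1.25, 4, 0.25.
Left endpoints: 4, 5.25, 9.25.
f(4) = 6/7, f(5.25) = 8/11, f(9.25) = 24/49.
Sum = Σ Δx_i · f(x_i).
Sum ≈ 4.102968.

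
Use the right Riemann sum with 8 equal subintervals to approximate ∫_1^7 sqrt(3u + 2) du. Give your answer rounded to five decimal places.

22.97071

Δu = (7 − 1)/8 = 0.75.
Right endpoints: 1.75, 2.5, 3.25, 4, 4.75, 5.5, 6.25, 7.
f(1.75) ≈ 2.69258, f(2.5) ≈ 3.08221, f(3.25) ≈ 3.42783, f(4) ≈ 3.74166, f(4.75) ≈ 4.03113, f(5.5) ≈ 4.30116, f(6.25) ≈ 4.55522, f(7) ≈ 4.79583.
Sum = Δu · [f(1.75) + f(2.5) + f(3.25) + ...].
Sum ≈ 22.97071.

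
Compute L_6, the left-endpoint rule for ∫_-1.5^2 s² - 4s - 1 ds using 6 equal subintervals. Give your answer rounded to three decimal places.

0.563

Δs = (2 − (-1.5))/6 = 7/12.
Left endpoints: -1.5, -11/12, -1/3, 0.25, 5/6, 17/12.
f(-1.5) = 7.25, f(-11/12) = 505/144, f(-1/3) = 4/9, f(0.25) = -1.9375, f(5/6) = -131/36, f(17/12) = -671/144.
Sum = Δs · [f(-1.5) + f(-11/12) + f(-1/3) + ...].
Sum ≈ 0.563.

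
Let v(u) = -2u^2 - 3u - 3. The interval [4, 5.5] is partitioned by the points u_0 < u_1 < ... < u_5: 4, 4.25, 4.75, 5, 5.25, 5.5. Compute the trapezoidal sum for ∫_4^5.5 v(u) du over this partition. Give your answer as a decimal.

-94.1875

Subinterval widths: 0.25, 0.5, 0.25, 0.25, 0.25.
v(4) = -47, v(4.25) = -51.875, v(4.75) = -62.375, v(5) = -68, v(5.25) = -73.875, v(5.5) = -80.
On each subinterval the trapezoid contributes (Δu_i/2)·[v(u_{i-1}) + v(u_i)].
Sum = -94.1875.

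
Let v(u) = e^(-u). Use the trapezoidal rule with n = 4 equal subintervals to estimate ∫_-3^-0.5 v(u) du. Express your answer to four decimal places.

Δu = (-0.5 − (-3))/4 = 0.625.
v(-3) ≈ 20.0855, v(-2.375) ≈ 10.7510, v(-1.75) ≈ 5.7546, v(-1.125) ≈ 3.0802, v(-0.5) ≈ 1.6487.
T_4 = (Δu/2)·[v(u_0) + 2v(u_1) + 2v(u_2) + 2v(u_3) + v(u_4)].
Sum ≈ 19.0331.

19.0331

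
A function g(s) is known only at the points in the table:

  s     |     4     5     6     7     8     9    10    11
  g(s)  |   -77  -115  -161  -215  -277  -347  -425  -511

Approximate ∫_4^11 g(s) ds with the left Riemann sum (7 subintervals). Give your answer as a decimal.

-1617

Δs = 1.
Sum = 1·[(-77) + (-115) + (-161) + (-215) + (-277) + (-347) + (-425)] = -1617.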